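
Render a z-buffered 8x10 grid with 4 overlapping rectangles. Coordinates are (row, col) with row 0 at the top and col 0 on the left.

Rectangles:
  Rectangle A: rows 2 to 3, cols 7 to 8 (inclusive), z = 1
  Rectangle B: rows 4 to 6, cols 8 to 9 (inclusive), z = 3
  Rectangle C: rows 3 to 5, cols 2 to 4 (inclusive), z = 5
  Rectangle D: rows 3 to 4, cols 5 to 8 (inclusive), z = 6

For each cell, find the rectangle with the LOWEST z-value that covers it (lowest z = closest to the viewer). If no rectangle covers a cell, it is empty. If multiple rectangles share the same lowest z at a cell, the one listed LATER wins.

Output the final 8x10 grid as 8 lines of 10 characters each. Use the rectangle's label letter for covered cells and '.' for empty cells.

..........
..........
.......AA.
..CCCDDAA.
..CCCDDDBB
..CCC...BB
........BB
..........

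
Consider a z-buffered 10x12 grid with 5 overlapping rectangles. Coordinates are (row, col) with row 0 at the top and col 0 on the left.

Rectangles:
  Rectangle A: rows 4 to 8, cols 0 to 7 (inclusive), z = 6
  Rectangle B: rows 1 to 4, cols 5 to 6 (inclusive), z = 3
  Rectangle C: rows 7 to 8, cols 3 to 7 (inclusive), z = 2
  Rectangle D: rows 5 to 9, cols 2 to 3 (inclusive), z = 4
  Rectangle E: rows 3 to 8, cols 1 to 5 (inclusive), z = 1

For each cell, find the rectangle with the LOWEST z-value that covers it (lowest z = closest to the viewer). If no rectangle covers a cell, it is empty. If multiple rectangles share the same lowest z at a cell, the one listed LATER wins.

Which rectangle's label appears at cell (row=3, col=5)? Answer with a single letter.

Check cell (3,5):
  A: rows 4-8 cols 0-7 -> outside (row miss)
  B: rows 1-4 cols 5-6 z=3 -> covers; best now B (z=3)
  C: rows 7-8 cols 3-7 -> outside (row miss)
  D: rows 5-9 cols 2-3 -> outside (row miss)
  E: rows 3-8 cols 1-5 z=1 -> covers; best now E (z=1)
Winner: E at z=1

Answer: E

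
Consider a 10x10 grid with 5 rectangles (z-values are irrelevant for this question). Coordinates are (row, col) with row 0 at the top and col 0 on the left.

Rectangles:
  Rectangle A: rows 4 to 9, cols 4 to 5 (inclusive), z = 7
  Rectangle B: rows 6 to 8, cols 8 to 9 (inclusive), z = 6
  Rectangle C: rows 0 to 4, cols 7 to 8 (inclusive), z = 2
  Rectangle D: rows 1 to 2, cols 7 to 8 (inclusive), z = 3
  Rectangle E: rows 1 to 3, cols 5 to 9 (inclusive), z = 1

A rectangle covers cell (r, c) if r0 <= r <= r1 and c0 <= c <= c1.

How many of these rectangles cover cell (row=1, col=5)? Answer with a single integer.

Answer: 1

Derivation:
Check cell (1,5):
  A: rows 4-9 cols 4-5 -> outside (row miss)
  B: rows 6-8 cols 8-9 -> outside (row miss)
  C: rows 0-4 cols 7-8 -> outside (col miss)
  D: rows 1-2 cols 7-8 -> outside (col miss)
  E: rows 1-3 cols 5-9 -> covers
Count covering = 1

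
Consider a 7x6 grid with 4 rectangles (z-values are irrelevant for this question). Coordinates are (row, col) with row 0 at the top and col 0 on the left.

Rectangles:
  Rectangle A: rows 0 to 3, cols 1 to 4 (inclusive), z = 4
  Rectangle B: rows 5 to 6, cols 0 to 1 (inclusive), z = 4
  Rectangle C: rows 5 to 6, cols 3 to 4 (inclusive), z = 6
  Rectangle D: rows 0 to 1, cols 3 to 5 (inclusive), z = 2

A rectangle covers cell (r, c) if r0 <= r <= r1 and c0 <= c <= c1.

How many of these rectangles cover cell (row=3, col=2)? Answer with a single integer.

Answer: 1

Derivation:
Check cell (3,2):
  A: rows 0-3 cols 1-4 -> covers
  B: rows 5-6 cols 0-1 -> outside (row miss)
  C: rows 5-6 cols 3-4 -> outside (row miss)
  D: rows 0-1 cols 3-5 -> outside (row miss)
Count covering = 1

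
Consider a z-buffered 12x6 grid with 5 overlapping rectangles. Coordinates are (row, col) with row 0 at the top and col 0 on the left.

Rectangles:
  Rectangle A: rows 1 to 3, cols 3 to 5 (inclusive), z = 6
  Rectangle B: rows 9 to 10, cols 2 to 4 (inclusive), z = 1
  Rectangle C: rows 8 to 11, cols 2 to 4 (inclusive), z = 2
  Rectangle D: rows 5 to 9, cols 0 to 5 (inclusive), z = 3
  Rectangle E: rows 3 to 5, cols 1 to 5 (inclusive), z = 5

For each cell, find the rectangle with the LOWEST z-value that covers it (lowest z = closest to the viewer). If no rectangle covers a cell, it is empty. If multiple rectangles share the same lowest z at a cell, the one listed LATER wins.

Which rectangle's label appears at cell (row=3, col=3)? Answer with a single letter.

Check cell (3,3):
  A: rows 1-3 cols 3-5 z=6 -> covers; best now A (z=6)
  B: rows 9-10 cols 2-4 -> outside (row miss)
  C: rows 8-11 cols 2-4 -> outside (row miss)
  D: rows 5-9 cols 0-5 -> outside (row miss)
  E: rows 3-5 cols 1-5 z=5 -> covers; best now E (z=5)
Winner: E at z=5

Answer: E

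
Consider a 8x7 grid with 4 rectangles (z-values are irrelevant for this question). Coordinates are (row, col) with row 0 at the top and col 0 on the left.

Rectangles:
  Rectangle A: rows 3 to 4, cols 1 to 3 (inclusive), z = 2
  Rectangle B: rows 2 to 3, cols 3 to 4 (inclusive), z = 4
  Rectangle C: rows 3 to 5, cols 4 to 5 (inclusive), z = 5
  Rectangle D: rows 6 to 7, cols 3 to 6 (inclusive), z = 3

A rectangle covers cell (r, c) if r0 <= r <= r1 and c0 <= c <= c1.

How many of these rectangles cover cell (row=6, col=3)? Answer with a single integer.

Answer: 1

Derivation:
Check cell (6,3):
  A: rows 3-4 cols 1-3 -> outside (row miss)
  B: rows 2-3 cols 3-4 -> outside (row miss)
  C: rows 3-5 cols 4-5 -> outside (row miss)
  D: rows 6-7 cols 3-6 -> covers
Count covering = 1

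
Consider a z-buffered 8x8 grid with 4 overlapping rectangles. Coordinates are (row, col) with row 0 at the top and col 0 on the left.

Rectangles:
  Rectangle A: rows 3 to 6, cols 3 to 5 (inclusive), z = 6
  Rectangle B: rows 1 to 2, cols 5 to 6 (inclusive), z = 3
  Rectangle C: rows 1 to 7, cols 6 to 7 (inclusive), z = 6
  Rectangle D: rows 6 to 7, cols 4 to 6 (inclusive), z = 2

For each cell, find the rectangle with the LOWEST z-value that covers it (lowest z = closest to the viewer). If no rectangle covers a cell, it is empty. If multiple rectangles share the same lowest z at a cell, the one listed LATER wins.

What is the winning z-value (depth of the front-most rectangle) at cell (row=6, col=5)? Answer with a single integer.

Check cell (6,5):
  A: rows 3-6 cols 3-5 z=6 -> covers; best now A (z=6)
  B: rows 1-2 cols 5-6 -> outside (row miss)
  C: rows 1-7 cols 6-7 -> outside (col miss)
  D: rows 6-7 cols 4-6 z=2 -> covers; best now D (z=2)
Winner: D at z=2

Answer: 2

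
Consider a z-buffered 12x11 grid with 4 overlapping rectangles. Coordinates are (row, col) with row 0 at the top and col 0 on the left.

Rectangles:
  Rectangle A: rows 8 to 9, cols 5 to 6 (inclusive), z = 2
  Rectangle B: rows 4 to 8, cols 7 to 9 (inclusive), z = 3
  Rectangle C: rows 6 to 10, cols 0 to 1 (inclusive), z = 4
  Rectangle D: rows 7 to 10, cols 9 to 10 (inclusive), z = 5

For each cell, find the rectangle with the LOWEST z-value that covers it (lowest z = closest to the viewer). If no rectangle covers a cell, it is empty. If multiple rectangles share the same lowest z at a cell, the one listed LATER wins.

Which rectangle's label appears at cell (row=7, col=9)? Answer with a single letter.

Answer: B

Derivation:
Check cell (7,9):
  A: rows 8-9 cols 5-6 -> outside (row miss)
  B: rows 4-8 cols 7-9 z=3 -> covers; best now B (z=3)
  C: rows 6-10 cols 0-1 -> outside (col miss)
  D: rows 7-10 cols 9-10 z=5 -> covers; best now B (z=3)
Winner: B at z=3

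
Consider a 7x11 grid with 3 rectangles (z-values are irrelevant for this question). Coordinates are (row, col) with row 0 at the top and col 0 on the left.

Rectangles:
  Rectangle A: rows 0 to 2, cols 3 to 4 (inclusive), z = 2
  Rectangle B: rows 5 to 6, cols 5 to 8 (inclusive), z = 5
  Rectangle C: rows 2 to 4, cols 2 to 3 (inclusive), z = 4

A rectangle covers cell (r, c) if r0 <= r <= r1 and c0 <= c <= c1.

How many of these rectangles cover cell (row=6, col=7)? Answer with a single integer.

Check cell (6,7):
  A: rows 0-2 cols 3-4 -> outside (row miss)
  B: rows 5-6 cols 5-8 -> covers
  C: rows 2-4 cols 2-3 -> outside (row miss)
Count covering = 1

Answer: 1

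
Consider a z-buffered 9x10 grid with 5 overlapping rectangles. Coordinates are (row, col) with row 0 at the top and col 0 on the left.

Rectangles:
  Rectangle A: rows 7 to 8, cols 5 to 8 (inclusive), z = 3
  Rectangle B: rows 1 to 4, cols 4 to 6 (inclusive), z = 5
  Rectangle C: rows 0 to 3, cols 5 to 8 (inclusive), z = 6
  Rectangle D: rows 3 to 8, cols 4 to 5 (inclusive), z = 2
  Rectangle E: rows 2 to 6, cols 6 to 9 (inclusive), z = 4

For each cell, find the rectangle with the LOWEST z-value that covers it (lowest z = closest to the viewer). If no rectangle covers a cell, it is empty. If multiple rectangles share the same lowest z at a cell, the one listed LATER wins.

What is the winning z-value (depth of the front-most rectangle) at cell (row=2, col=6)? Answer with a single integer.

Check cell (2,6):
  A: rows 7-8 cols 5-8 -> outside (row miss)
  B: rows 1-4 cols 4-6 z=5 -> covers; best now B (z=5)
  C: rows 0-3 cols 5-8 z=6 -> covers; best now B (z=5)
  D: rows 3-8 cols 4-5 -> outside (row miss)
  E: rows 2-6 cols 6-9 z=4 -> covers; best now E (z=4)
Winner: E at z=4

Answer: 4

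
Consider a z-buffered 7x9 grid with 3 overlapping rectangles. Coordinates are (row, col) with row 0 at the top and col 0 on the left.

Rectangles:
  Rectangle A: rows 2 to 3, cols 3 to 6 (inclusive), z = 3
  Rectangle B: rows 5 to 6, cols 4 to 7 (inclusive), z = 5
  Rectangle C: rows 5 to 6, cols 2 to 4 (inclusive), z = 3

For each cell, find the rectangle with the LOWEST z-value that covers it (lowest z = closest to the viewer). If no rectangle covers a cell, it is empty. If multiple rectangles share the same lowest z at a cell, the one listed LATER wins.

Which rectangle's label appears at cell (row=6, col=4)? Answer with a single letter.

Answer: C

Derivation:
Check cell (6,4):
  A: rows 2-3 cols 3-6 -> outside (row miss)
  B: rows 5-6 cols 4-7 z=5 -> covers; best now B (z=5)
  C: rows 5-6 cols 2-4 z=3 -> covers; best now C (z=3)
Winner: C at z=3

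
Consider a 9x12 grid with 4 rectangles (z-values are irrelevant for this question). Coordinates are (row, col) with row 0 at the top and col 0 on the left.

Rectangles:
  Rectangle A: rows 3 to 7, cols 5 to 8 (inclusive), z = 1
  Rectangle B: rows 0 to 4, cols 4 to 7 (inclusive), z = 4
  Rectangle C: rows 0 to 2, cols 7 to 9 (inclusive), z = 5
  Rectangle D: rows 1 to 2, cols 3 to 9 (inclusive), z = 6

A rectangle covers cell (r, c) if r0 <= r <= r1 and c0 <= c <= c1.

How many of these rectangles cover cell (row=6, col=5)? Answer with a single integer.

Check cell (6,5):
  A: rows 3-7 cols 5-8 -> covers
  B: rows 0-4 cols 4-7 -> outside (row miss)
  C: rows 0-2 cols 7-9 -> outside (row miss)
  D: rows 1-2 cols 3-9 -> outside (row miss)
Count covering = 1

Answer: 1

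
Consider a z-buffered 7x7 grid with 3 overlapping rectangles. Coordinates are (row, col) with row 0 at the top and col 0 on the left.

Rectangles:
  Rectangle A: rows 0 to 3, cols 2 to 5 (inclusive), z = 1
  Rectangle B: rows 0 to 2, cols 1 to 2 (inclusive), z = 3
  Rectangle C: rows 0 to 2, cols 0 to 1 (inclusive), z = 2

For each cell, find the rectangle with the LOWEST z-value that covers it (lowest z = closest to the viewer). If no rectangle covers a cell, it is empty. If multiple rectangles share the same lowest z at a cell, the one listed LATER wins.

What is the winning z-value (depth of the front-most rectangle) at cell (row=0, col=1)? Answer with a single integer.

Answer: 2

Derivation:
Check cell (0,1):
  A: rows 0-3 cols 2-5 -> outside (col miss)
  B: rows 0-2 cols 1-2 z=3 -> covers; best now B (z=3)
  C: rows 0-2 cols 0-1 z=2 -> covers; best now C (z=2)
Winner: C at z=2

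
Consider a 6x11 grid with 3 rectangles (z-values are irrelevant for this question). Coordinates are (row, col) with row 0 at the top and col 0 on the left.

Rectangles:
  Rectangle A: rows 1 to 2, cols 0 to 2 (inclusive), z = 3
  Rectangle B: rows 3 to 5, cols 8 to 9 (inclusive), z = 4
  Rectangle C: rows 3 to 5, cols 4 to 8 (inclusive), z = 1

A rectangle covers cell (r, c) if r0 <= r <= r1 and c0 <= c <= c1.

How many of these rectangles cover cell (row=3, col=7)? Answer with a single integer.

Check cell (3,7):
  A: rows 1-2 cols 0-2 -> outside (row miss)
  B: rows 3-5 cols 8-9 -> outside (col miss)
  C: rows 3-5 cols 4-8 -> covers
Count covering = 1

Answer: 1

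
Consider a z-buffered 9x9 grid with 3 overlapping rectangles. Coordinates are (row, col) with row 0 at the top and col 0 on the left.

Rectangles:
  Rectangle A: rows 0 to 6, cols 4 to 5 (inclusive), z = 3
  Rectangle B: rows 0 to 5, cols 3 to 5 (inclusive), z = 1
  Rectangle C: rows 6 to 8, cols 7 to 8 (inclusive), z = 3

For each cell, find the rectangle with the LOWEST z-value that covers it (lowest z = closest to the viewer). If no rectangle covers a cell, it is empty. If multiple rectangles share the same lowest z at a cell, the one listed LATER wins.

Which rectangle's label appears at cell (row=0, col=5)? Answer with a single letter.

Check cell (0,5):
  A: rows 0-6 cols 4-5 z=3 -> covers; best now A (z=3)
  B: rows 0-5 cols 3-5 z=1 -> covers; best now B (z=1)
  C: rows 6-8 cols 7-8 -> outside (row miss)
Winner: B at z=1

Answer: B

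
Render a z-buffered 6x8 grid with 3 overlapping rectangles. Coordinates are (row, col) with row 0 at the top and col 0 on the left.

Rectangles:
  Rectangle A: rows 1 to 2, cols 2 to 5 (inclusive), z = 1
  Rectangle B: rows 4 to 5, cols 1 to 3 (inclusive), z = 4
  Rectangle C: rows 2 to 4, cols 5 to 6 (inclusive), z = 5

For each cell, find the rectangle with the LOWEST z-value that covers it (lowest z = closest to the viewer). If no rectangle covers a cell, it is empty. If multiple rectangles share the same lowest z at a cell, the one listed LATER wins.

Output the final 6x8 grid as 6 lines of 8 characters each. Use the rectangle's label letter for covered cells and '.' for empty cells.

........
..AAAA..
..AAAAC.
.....CC.
.BBB.CC.
.BBB....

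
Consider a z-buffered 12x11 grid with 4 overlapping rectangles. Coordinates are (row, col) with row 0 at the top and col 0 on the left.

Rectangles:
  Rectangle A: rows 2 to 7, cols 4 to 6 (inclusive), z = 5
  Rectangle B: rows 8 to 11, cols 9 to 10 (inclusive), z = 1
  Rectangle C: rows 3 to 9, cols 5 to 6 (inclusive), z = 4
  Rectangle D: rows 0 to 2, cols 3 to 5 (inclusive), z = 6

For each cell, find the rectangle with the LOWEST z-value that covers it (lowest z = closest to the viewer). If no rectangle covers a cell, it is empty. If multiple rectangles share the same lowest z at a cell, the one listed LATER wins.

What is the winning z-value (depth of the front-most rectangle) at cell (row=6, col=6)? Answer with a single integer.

Answer: 4

Derivation:
Check cell (6,6):
  A: rows 2-7 cols 4-6 z=5 -> covers; best now A (z=5)
  B: rows 8-11 cols 9-10 -> outside (row miss)
  C: rows 3-9 cols 5-6 z=4 -> covers; best now C (z=4)
  D: rows 0-2 cols 3-5 -> outside (row miss)
Winner: C at z=4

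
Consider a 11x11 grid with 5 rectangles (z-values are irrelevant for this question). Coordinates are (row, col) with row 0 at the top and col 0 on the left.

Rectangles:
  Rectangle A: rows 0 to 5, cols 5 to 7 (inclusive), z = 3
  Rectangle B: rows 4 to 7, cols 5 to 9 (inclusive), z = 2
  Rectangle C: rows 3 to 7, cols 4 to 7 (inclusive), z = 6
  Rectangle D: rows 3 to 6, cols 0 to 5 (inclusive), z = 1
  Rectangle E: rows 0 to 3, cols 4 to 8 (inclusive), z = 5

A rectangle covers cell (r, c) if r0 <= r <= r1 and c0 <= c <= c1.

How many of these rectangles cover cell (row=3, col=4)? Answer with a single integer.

Check cell (3,4):
  A: rows 0-5 cols 5-7 -> outside (col miss)
  B: rows 4-7 cols 5-9 -> outside (row miss)
  C: rows 3-7 cols 4-7 -> covers
  D: rows 3-6 cols 0-5 -> covers
  E: rows 0-3 cols 4-8 -> covers
Count covering = 3

Answer: 3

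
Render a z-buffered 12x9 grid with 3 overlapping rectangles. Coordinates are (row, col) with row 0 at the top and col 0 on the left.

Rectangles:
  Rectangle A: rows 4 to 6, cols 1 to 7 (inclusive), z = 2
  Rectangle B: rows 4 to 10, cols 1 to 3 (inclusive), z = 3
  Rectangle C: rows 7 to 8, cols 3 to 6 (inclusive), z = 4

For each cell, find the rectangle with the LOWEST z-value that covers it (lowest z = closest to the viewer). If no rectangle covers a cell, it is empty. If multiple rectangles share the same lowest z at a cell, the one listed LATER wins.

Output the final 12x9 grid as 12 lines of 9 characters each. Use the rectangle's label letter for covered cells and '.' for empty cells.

.........
.........
.........
.........
.AAAAAAA.
.AAAAAAA.
.AAAAAAA.
.BBBCCC..
.BBBCCC..
.BBB.....
.BBB.....
.........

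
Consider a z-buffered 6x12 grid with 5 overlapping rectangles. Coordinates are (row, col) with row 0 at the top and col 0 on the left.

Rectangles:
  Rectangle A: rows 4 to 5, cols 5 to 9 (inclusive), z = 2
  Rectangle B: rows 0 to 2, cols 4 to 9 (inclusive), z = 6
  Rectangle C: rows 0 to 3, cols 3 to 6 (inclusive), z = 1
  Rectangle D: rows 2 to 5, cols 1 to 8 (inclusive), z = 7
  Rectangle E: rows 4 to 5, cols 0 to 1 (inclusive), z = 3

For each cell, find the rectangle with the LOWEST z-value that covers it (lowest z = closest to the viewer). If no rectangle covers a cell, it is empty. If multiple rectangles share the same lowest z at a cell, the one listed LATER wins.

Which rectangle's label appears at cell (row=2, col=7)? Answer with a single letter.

Answer: B

Derivation:
Check cell (2,7):
  A: rows 4-5 cols 5-9 -> outside (row miss)
  B: rows 0-2 cols 4-9 z=6 -> covers; best now B (z=6)
  C: rows 0-3 cols 3-6 -> outside (col miss)
  D: rows 2-5 cols 1-8 z=7 -> covers; best now B (z=6)
  E: rows 4-5 cols 0-1 -> outside (row miss)
Winner: B at z=6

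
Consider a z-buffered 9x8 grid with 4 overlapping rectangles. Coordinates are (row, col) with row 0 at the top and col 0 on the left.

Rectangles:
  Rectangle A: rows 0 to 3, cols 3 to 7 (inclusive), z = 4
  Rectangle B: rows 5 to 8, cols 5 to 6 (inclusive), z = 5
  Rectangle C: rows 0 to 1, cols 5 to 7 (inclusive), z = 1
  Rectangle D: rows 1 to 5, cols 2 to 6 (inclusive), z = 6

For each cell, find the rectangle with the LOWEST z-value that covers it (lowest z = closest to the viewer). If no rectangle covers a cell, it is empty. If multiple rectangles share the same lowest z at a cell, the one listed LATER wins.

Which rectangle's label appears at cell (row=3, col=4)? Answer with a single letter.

Check cell (3,4):
  A: rows 0-3 cols 3-7 z=4 -> covers; best now A (z=4)
  B: rows 5-8 cols 5-6 -> outside (row miss)
  C: rows 0-1 cols 5-7 -> outside (row miss)
  D: rows 1-5 cols 2-6 z=6 -> covers; best now A (z=4)
Winner: A at z=4

Answer: A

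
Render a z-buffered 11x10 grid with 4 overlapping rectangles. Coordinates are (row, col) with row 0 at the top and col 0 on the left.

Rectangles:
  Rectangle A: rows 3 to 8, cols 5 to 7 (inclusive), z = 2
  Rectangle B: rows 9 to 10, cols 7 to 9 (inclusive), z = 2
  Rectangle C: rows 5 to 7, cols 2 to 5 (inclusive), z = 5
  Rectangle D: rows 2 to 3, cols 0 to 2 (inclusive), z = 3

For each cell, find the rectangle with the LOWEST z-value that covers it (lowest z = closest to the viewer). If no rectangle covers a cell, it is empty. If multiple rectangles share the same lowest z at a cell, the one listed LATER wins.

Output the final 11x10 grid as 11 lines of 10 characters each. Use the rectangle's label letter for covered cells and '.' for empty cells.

..........
..........
DDD.......
DDD..AAA..
.....AAA..
..CCCAAA..
..CCCAAA..
..CCCAAA..
.....AAA..
.......BBB
.......BBB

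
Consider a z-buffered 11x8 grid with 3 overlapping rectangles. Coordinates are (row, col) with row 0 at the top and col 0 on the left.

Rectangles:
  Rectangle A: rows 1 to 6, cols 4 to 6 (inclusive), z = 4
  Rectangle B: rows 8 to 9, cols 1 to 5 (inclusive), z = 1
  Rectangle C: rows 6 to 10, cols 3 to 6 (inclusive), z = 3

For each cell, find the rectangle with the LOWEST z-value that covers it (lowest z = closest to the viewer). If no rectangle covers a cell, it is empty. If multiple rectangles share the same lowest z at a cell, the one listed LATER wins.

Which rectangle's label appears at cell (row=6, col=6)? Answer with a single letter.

Answer: C

Derivation:
Check cell (6,6):
  A: rows 1-6 cols 4-6 z=4 -> covers; best now A (z=4)
  B: rows 8-9 cols 1-5 -> outside (row miss)
  C: rows 6-10 cols 3-6 z=3 -> covers; best now C (z=3)
Winner: C at z=3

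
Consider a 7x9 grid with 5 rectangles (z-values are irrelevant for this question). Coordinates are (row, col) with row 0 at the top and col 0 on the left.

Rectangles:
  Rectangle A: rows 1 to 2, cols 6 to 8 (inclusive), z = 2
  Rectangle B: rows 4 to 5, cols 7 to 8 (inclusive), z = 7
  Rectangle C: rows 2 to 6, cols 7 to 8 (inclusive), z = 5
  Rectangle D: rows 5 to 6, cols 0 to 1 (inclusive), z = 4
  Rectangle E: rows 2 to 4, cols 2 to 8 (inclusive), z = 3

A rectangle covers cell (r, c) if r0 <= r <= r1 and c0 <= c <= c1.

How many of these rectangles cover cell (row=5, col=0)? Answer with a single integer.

Answer: 1

Derivation:
Check cell (5,0):
  A: rows 1-2 cols 6-8 -> outside (row miss)
  B: rows 4-5 cols 7-8 -> outside (col miss)
  C: rows 2-6 cols 7-8 -> outside (col miss)
  D: rows 5-6 cols 0-1 -> covers
  E: rows 2-4 cols 2-8 -> outside (row miss)
Count covering = 1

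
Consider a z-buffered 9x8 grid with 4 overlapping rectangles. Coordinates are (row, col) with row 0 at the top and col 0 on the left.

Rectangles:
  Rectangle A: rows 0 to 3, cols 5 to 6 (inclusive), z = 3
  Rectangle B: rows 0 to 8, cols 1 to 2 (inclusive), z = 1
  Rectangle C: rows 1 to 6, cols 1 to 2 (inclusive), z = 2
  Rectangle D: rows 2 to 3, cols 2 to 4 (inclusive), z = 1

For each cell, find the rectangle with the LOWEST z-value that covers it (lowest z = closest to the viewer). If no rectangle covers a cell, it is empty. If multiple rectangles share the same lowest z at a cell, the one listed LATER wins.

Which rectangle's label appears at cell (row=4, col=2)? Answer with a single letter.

Check cell (4,2):
  A: rows 0-3 cols 5-6 -> outside (row miss)
  B: rows 0-8 cols 1-2 z=1 -> covers; best now B (z=1)
  C: rows 1-6 cols 1-2 z=2 -> covers; best now B (z=1)
  D: rows 2-3 cols 2-4 -> outside (row miss)
Winner: B at z=1

Answer: B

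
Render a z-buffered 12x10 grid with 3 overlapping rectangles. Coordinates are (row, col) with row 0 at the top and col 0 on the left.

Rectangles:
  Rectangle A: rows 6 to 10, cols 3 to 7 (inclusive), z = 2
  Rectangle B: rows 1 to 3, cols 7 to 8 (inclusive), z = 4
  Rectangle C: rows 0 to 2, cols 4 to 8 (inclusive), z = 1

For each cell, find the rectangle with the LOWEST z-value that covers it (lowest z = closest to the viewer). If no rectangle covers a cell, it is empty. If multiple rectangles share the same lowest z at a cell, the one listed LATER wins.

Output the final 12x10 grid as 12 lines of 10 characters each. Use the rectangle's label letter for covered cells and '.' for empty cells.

....CCCCC.
....CCCCC.
....CCCCC.
.......BB.
..........
..........
...AAAAA..
...AAAAA..
...AAAAA..
...AAAAA..
...AAAAA..
..........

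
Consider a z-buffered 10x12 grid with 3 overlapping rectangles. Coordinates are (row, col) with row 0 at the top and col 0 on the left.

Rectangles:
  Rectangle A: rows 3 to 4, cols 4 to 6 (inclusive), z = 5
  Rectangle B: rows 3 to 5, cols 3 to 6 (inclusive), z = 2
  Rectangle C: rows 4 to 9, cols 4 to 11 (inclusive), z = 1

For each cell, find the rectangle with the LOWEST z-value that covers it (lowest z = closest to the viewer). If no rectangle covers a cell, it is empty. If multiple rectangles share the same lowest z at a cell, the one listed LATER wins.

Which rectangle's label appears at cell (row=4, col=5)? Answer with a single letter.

Answer: C

Derivation:
Check cell (4,5):
  A: rows 3-4 cols 4-6 z=5 -> covers; best now A (z=5)
  B: rows 3-5 cols 3-6 z=2 -> covers; best now B (z=2)
  C: rows 4-9 cols 4-11 z=1 -> covers; best now C (z=1)
Winner: C at z=1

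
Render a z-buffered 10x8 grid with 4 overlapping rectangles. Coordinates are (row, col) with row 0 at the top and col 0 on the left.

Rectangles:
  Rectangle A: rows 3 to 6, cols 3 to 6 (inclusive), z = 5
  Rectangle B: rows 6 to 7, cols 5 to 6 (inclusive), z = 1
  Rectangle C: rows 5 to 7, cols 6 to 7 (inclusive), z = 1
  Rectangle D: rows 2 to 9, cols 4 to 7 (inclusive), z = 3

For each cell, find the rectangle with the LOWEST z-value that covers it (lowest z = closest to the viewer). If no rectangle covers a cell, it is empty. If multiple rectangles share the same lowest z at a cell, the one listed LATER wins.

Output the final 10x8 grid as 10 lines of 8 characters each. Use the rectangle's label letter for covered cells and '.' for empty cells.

........
........
....DDDD
...ADDDD
...ADDDD
...ADDCC
...ADBCC
....DBCC
....DDDD
....DDDD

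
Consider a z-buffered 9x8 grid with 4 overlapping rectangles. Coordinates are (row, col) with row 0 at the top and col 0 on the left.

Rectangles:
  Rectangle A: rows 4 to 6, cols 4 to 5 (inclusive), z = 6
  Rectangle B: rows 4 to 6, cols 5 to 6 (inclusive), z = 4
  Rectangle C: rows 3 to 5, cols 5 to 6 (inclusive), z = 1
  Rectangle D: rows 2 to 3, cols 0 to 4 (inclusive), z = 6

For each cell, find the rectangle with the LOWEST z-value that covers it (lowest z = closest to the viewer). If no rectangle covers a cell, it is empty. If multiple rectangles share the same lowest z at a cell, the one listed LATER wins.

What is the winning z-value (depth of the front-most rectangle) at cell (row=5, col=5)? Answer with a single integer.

Check cell (5,5):
  A: rows 4-6 cols 4-5 z=6 -> covers; best now A (z=6)
  B: rows 4-6 cols 5-6 z=4 -> covers; best now B (z=4)
  C: rows 3-5 cols 5-6 z=1 -> covers; best now C (z=1)
  D: rows 2-3 cols 0-4 -> outside (row miss)
Winner: C at z=1

Answer: 1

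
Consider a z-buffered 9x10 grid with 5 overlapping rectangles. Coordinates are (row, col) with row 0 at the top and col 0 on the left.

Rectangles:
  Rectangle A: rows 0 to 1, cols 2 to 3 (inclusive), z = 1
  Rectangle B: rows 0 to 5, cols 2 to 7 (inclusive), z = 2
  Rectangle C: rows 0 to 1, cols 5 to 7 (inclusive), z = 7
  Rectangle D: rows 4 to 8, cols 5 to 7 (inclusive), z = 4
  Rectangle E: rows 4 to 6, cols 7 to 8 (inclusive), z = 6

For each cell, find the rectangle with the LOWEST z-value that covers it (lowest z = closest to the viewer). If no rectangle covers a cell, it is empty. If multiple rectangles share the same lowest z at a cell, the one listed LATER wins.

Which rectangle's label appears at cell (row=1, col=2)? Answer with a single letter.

Answer: A

Derivation:
Check cell (1,2):
  A: rows 0-1 cols 2-3 z=1 -> covers; best now A (z=1)
  B: rows 0-5 cols 2-7 z=2 -> covers; best now A (z=1)
  C: rows 0-1 cols 5-7 -> outside (col miss)
  D: rows 4-8 cols 5-7 -> outside (row miss)
  E: rows 4-6 cols 7-8 -> outside (row miss)
Winner: A at z=1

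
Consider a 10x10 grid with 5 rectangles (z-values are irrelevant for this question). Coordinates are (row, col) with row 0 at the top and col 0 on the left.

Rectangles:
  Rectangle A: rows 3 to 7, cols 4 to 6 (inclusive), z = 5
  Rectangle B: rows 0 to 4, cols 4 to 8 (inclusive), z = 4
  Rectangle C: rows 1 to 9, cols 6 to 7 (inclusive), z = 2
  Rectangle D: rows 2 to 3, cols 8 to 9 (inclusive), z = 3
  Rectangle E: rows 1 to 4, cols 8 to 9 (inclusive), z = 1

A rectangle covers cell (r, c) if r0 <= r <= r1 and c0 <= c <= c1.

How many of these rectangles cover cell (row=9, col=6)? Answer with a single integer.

Answer: 1

Derivation:
Check cell (9,6):
  A: rows 3-7 cols 4-6 -> outside (row miss)
  B: rows 0-4 cols 4-8 -> outside (row miss)
  C: rows 1-9 cols 6-7 -> covers
  D: rows 2-3 cols 8-9 -> outside (row miss)
  E: rows 1-4 cols 8-9 -> outside (row miss)
Count covering = 1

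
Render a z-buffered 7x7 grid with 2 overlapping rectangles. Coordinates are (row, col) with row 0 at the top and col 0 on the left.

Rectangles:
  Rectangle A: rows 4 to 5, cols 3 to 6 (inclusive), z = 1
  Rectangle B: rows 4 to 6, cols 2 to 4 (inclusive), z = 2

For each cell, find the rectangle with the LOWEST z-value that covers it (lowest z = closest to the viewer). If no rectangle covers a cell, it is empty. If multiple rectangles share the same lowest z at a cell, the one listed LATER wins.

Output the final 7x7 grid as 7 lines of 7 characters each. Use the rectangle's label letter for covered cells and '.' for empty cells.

.......
.......
.......
.......
..BAAAA
..BAAAA
..BBB..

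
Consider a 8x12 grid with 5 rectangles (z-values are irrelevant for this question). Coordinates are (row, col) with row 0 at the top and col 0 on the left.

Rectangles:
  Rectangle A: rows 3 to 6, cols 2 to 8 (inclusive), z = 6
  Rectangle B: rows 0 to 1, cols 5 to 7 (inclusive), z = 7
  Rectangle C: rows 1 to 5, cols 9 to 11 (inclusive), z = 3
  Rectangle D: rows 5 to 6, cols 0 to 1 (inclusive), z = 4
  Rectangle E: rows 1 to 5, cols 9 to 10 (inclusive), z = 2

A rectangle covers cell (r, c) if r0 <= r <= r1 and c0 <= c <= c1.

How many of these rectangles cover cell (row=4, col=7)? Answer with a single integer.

Answer: 1

Derivation:
Check cell (4,7):
  A: rows 3-6 cols 2-8 -> covers
  B: rows 0-1 cols 5-7 -> outside (row miss)
  C: rows 1-5 cols 9-11 -> outside (col miss)
  D: rows 5-6 cols 0-1 -> outside (row miss)
  E: rows 1-5 cols 9-10 -> outside (col miss)
Count covering = 1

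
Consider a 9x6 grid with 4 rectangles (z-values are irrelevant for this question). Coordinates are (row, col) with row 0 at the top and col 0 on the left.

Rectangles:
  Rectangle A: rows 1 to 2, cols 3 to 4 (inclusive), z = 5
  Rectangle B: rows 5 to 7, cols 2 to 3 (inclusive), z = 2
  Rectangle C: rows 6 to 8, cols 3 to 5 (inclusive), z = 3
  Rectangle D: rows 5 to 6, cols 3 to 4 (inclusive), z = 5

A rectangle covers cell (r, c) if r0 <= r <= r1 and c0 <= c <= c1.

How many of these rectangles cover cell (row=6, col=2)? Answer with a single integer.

Answer: 1

Derivation:
Check cell (6,2):
  A: rows 1-2 cols 3-4 -> outside (row miss)
  B: rows 5-7 cols 2-3 -> covers
  C: rows 6-8 cols 3-5 -> outside (col miss)
  D: rows 5-6 cols 3-4 -> outside (col miss)
Count covering = 1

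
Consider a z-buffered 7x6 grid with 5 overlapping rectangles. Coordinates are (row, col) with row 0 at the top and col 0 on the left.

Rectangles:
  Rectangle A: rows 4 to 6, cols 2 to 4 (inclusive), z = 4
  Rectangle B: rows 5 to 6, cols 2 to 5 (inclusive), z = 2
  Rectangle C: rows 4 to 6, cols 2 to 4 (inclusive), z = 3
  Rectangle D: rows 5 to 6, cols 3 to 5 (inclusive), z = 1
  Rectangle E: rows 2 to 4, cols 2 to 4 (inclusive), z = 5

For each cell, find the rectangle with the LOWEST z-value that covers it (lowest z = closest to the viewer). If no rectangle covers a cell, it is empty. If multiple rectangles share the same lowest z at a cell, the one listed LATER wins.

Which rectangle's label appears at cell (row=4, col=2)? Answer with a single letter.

Answer: C

Derivation:
Check cell (4,2):
  A: rows 4-6 cols 2-4 z=4 -> covers; best now A (z=4)
  B: rows 5-6 cols 2-5 -> outside (row miss)
  C: rows 4-6 cols 2-4 z=3 -> covers; best now C (z=3)
  D: rows 5-6 cols 3-5 -> outside (row miss)
  E: rows 2-4 cols 2-4 z=5 -> covers; best now C (z=3)
Winner: C at z=3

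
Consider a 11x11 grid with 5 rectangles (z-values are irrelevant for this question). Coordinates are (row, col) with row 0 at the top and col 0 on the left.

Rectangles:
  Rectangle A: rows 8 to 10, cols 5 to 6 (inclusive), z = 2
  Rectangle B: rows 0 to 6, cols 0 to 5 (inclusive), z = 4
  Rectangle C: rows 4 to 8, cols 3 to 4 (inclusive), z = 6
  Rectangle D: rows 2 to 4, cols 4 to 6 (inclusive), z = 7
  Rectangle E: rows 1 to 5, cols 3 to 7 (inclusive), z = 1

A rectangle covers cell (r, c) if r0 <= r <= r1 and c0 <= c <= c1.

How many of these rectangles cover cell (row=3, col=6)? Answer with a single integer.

Answer: 2

Derivation:
Check cell (3,6):
  A: rows 8-10 cols 5-6 -> outside (row miss)
  B: rows 0-6 cols 0-5 -> outside (col miss)
  C: rows 4-8 cols 3-4 -> outside (row miss)
  D: rows 2-4 cols 4-6 -> covers
  E: rows 1-5 cols 3-7 -> covers
Count covering = 2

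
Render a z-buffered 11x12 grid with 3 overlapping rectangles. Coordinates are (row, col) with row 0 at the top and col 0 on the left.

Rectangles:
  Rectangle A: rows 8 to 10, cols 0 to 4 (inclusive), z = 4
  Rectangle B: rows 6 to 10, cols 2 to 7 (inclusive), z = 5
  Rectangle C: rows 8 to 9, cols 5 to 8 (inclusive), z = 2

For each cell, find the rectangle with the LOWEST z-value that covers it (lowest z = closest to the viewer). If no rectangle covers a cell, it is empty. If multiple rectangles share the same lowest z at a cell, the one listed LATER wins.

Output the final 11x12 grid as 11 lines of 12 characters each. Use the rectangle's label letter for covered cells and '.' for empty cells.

............
............
............
............
............
............
..BBBBBB....
..BBBBBB....
AAAAACCCC...
AAAAACCCC...
AAAAABBB....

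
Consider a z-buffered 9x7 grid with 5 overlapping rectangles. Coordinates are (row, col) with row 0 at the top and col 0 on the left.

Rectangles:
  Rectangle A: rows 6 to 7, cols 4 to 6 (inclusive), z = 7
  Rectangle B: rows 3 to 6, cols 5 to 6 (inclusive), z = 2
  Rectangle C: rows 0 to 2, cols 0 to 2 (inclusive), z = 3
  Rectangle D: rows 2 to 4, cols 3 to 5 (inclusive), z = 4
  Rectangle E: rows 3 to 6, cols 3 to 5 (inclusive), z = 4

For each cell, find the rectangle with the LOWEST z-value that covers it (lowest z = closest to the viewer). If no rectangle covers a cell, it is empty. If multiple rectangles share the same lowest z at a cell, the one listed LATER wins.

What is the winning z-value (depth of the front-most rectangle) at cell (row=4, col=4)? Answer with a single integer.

Check cell (4,4):
  A: rows 6-7 cols 4-6 -> outside (row miss)
  B: rows 3-6 cols 5-6 -> outside (col miss)
  C: rows 0-2 cols 0-2 -> outside (row miss)
  D: rows 2-4 cols 3-5 z=4 -> covers; best now D (z=4)
  E: rows 3-6 cols 3-5 z=4 -> covers; best now E (z=4)
Winner: E at z=4

Answer: 4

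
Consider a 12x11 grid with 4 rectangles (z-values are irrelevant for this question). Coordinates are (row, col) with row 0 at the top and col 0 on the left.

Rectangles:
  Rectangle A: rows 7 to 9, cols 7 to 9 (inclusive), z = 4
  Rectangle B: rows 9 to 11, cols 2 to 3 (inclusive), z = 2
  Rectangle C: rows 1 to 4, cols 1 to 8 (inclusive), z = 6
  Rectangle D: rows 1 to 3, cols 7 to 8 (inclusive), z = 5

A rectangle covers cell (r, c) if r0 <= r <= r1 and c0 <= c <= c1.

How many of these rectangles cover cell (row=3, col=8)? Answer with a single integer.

Answer: 2

Derivation:
Check cell (3,8):
  A: rows 7-9 cols 7-9 -> outside (row miss)
  B: rows 9-11 cols 2-3 -> outside (row miss)
  C: rows 1-4 cols 1-8 -> covers
  D: rows 1-3 cols 7-8 -> covers
Count covering = 2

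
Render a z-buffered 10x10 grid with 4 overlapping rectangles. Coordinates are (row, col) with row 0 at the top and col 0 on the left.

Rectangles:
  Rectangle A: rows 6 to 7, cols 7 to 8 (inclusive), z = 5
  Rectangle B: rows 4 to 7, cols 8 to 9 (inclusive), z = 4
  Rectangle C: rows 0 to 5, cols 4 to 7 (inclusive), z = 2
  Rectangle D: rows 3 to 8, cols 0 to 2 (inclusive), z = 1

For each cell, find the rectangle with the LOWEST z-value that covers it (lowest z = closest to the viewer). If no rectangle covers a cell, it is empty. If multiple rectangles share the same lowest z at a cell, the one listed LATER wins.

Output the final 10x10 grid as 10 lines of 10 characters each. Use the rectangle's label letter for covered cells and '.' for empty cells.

....CCCC..
....CCCC..
....CCCC..
DDD.CCCC..
DDD.CCCCBB
DDD.CCCCBB
DDD....ABB
DDD....ABB
DDD.......
..........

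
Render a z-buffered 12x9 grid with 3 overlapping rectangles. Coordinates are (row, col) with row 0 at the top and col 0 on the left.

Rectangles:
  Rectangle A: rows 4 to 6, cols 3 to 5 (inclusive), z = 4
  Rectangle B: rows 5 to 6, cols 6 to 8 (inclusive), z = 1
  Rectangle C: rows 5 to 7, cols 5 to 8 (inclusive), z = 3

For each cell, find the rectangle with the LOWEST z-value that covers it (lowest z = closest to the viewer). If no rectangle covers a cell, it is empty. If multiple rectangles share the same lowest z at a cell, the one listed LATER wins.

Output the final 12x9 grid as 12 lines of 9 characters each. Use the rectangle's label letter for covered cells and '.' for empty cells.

.........
.........
.........
.........
...AAA...
...AACBBB
...AACBBB
.....CCCC
.........
.........
.........
.........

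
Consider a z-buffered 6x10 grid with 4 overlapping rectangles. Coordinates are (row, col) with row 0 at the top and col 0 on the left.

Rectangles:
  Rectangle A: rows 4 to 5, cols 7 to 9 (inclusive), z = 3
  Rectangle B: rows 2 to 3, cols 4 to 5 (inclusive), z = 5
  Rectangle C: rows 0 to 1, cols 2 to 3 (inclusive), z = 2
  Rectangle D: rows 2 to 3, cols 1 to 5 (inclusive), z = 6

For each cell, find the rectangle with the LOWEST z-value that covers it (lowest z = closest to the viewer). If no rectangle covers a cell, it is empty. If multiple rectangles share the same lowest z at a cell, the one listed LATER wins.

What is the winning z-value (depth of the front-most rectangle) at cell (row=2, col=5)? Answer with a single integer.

Check cell (2,5):
  A: rows 4-5 cols 7-9 -> outside (row miss)
  B: rows 2-3 cols 4-5 z=5 -> covers; best now B (z=5)
  C: rows 0-1 cols 2-3 -> outside (row miss)
  D: rows 2-3 cols 1-5 z=6 -> covers; best now B (z=5)
Winner: B at z=5

Answer: 5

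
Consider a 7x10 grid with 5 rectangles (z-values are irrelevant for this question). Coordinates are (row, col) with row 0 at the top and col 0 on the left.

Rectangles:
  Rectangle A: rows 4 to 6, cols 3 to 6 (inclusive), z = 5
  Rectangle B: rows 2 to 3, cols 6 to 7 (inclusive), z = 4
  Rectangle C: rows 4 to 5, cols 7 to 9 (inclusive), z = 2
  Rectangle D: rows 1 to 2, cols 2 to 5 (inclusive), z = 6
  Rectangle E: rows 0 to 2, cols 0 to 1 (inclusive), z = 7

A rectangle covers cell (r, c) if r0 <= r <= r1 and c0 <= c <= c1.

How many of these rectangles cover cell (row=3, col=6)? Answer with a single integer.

Check cell (3,6):
  A: rows 4-6 cols 3-6 -> outside (row miss)
  B: rows 2-3 cols 6-7 -> covers
  C: rows 4-5 cols 7-9 -> outside (row miss)
  D: rows 1-2 cols 2-5 -> outside (row miss)
  E: rows 0-2 cols 0-1 -> outside (row miss)
Count covering = 1

Answer: 1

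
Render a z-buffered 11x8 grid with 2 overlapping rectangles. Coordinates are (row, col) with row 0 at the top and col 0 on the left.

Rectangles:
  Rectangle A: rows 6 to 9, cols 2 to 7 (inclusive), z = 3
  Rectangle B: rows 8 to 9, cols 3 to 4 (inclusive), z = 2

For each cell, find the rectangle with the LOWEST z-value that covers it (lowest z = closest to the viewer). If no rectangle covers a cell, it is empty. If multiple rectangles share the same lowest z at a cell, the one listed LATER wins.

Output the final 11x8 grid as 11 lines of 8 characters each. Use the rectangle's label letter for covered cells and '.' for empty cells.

........
........
........
........
........
........
..AAAAAA
..AAAAAA
..ABBAAA
..ABBAAA
........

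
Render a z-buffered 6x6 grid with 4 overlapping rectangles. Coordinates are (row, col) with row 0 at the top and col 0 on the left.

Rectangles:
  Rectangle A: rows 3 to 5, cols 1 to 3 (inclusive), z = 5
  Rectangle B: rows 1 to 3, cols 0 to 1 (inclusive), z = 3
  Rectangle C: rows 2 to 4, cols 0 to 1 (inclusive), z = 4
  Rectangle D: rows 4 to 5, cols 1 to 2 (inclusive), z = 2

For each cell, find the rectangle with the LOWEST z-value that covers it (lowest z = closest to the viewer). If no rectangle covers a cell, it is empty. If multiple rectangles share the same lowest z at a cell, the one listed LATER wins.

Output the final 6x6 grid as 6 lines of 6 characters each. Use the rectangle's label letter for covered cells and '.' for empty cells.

......
BB....
BB....
BBAA..
CDDA..
.DDA..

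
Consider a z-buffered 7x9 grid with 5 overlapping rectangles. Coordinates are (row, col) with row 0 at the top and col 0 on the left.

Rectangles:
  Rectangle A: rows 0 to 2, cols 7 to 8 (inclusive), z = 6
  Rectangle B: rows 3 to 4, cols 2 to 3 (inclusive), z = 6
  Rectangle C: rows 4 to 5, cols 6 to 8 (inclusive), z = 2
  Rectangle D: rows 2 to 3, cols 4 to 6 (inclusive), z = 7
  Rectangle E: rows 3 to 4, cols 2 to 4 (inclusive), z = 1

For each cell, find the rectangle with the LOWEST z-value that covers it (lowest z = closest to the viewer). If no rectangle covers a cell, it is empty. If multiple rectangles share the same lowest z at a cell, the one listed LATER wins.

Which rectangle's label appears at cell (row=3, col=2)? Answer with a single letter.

Answer: E

Derivation:
Check cell (3,2):
  A: rows 0-2 cols 7-8 -> outside (row miss)
  B: rows 3-4 cols 2-3 z=6 -> covers; best now B (z=6)
  C: rows 4-5 cols 6-8 -> outside (row miss)
  D: rows 2-3 cols 4-6 -> outside (col miss)
  E: rows 3-4 cols 2-4 z=1 -> covers; best now E (z=1)
Winner: E at z=1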